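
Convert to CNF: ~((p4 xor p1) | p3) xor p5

~((p4 xor p1) | p3) xor p5
≡ (~((p4 xor p1) | p3) | p5) & ~(~((p4 xor p1) | p3) & p5)   — expand xor
≡ (~(((p4 | p1) & ~(p4 & p1)) | p3) | p5) & ~(~((p4 xor p1) | p3) & p5)   — expand xor
≡ (~(((p4 | p1) & ~(p4 & p1)) | p3) | p5) & ~(~(((p4 | p1) & ~(p4 & p1)) | p3) & p5)   — expand xor
≡ ((~((p4 | p1) & ~(p4 & p1)) & ~p3) | p5) & ~(~(((p4 | p1) & ~(p4 & p1)) | p3) & p5)   — De Morgan
≡ (((~(p4 | p1) | ~~(p4 & p1)) & ~p3) | p5) & ~(~(((p4 | p1) & ~(p4 & p1)) | p3) & p5)   — De Morgan
≡ ((((~p4 & ~p1) | ~~(p4 & p1)) & ~p3) | p5) & ~(~(((p4 | p1) & ~(p4 & p1)) | p3) & p5)   — De Morgan
≡ ((((~p4 & ~p1) | (p4 & p1)) & ~p3) | p5) & ~(~(((p4 | p1) & ~(p4 & p1)) | p3) & p5)   — double negation
≡ ((((~p4 & ~p1) | (p4 & p1)) & ~p3) | p5) & (~~(((p4 | p1) & ~(p4 & p1)) | p3) | ~p5)   — De Morgan
≡ ((((~p4 & ~p1) | (p4 & p1)) & ~p3) | p5) & (((p4 | p1) & ~(p4 & p1)) | p3 | ~p5)   — double negation
≡ ((((~p4 & ~p1) | (p4 & p1)) & ~p3) | p5) & (((p4 | p1) & (~p4 | ~p1)) | p3 | ~p5)   — De Morgan
≡ (~p4 | p4 | p5) & (~p4 | p1 | p5) & (~p1 | p4 | p5) & (~p1 | p1 | p5) & (~p3 | p5) & (p4 | p1 | p3 | ~p5) & (~p4 | ~p1 | p3 | ~p5)   — distribute | over &
≡ (~p4 | p1 | p5) & (~p1 | p4 | p5) & (~p3 | p5) & (p4 | p1 | p3 | ~p5) & (~p4 | ~p1 | p3 | ~p5)   — simplify

(~p4 | p1 | p5) & (~p1 | p4 | p5) & (~p3 | p5) & (p4 | p1 | p3 | ~p5) & (~p4 | ~p1 | p3 | ~p5)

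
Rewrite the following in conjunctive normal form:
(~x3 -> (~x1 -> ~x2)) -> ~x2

(~x3 -> (~x1 -> ~x2)) -> ~x2
⇔ ~(~x3 -> (~x1 -> ~x2)) | ~x2   (eliminate ->)
⇔ ~(~~x3 | (~x1 -> ~x2)) | ~x2   (eliminate ->)
⇔ ~(~~x3 | ~~x1 | ~x2) | ~x2   (eliminate ->)
⇔ (~~~x3 & ~~~x1 & ~~x2) | ~x2   (De Morgan)
⇔ (~x3 & ~~~x1 & ~~x2) | ~x2   (double negation)
⇔ (~x3 & ~x1 & ~~x2) | ~x2   (double negation)
⇔ (~x3 & ~x1 & x2) | ~x2   (double negation)
⇔ (~x3 | ~x2) & (~x1 | ~x2) & (x2 | ~x2)   (distribute | over &)
⇔ (~x3 | ~x2) & (~x1 | ~x2)   (simplify)

(~x3 | ~x2) & (~x1 | ~x2)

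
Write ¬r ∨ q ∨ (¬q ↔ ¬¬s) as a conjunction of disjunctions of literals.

¬r ∨ q ∨ (¬q ↔ ¬¬s)
≡ ¬r ∨ q ∨ ((¬q → ¬¬s) ∧ (¬¬s → ¬q))
≡ ¬r ∨ q ∨ ((¬¬q ∨ ¬¬s) ∧ (¬¬s → ¬q))
≡ ¬r ∨ q ∨ ((¬¬q ∨ ¬¬s) ∧ (¬¬¬s ∨ ¬q))
≡ ¬r ∨ q ∨ ((q ∨ ¬¬s) ∧ (¬¬¬s ∨ ¬q))
≡ ¬r ∨ q ∨ ((q ∨ s) ∧ (¬¬¬s ∨ ¬q))
≡ ¬r ∨ q ∨ ((q ∨ s) ∧ (¬s ∨ ¬q))
≡ (¬r ∨ q ∨ q ∨ s) ∧ (¬r ∨ q ∨ ¬s ∨ ¬q)
≡ ¬r ∨ q ∨ s

¬r ∨ q ∨ s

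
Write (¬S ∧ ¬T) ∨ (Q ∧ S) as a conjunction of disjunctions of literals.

(¬S ∨ Q) ∧ (¬T ∨ Q) ∧ (¬T ∨ S)

(¬S ∧ ¬T) ∨ (Q ∧ S)
⇔ (¬S ∨ Q) ∧ (¬S ∨ S) ∧ (¬T ∨ Q) ∧ (¬T ∨ S)   [distribute ∨ over ∧]
⇔ (¬S ∨ Q) ∧ (¬T ∨ Q) ∧ (¬T ∨ S)   [simplify]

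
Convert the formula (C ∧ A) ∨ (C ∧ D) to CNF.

(C ∧ A) ∨ (C ∧ D)
⇔ (C ∨ C) ∧ (C ∨ D) ∧ (A ∨ C) ∧ (A ∨ D)   [distribute ∨ over ∧]
⇔ C ∧ (A ∨ D)   [simplify]

C ∧ (A ∨ D)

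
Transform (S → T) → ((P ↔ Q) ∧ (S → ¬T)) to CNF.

(S ∨ ¬P ∨ Q) ∧ (S ∨ ¬Q ∨ P) ∧ (¬T ∨ ¬P ∨ Q) ∧ (¬T ∨ ¬Q ∨ P) ∧ (¬T ∨ ¬S)

(S → T) → ((P ↔ Q) ∧ (S → ¬T))
⇔ ¬(S → T) ∨ ((P ↔ Q) ∧ (S → ¬T))   — eliminate →
⇔ ¬(¬S ∨ T) ∨ ((P ↔ Q) ∧ (S → ¬T))   — eliminate →
⇔ ¬(¬S ∨ T) ∨ ((P → Q) ∧ (Q → P) ∧ (S → ¬T))   — eliminate ↔
⇔ ¬(¬S ∨ T) ∨ ((¬P ∨ Q) ∧ (Q → P) ∧ (S → ¬T))   — eliminate →
⇔ ¬(¬S ∨ T) ∨ ((¬P ∨ Q) ∧ (¬Q ∨ P) ∧ (S → ¬T))   — eliminate →
⇔ ¬(¬S ∨ T) ∨ ((¬P ∨ Q) ∧ (¬Q ∨ P) ∧ (¬S ∨ ¬T))   — eliminate →
⇔ (¬¬S ∧ ¬T) ∨ ((¬P ∨ Q) ∧ (¬Q ∨ P) ∧ (¬S ∨ ¬T))   — De Morgan
⇔ (S ∧ ¬T) ∨ ((¬P ∨ Q) ∧ (¬Q ∨ P) ∧ (¬S ∨ ¬T))   — double negation
⇔ (S ∨ ¬P ∨ Q) ∧ (S ∨ ¬Q ∨ P) ∧ (S ∨ ¬S ∨ ¬T) ∧ (¬T ∨ ¬P ∨ Q) ∧ (¬T ∨ ¬Q ∨ P) ∧ (¬T ∨ ¬S ∨ ¬T)   — distribute ∨ over ∧
⇔ (S ∨ ¬P ∨ Q) ∧ (S ∨ ¬Q ∨ P) ∧ (¬T ∨ ¬P ∨ Q) ∧ (¬T ∨ ¬Q ∨ P) ∧ (¬T ∨ ¬S)   — simplify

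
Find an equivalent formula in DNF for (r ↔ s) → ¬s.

(s ∧ ¬r) ∨ ¬s

(r ↔ s) → ¬s
≡ ¬(r ↔ s) ∨ ¬s   [eliminate →]
≡ ¬((r → s) ∧ (s → r)) ∨ ¬s   [eliminate ↔]
≡ ¬((¬r ∨ s) ∧ (s → r)) ∨ ¬s   [eliminate →]
≡ ¬((¬r ∨ s) ∧ (¬s ∨ r)) ∨ ¬s   [eliminate →]
≡ ¬(¬r ∨ s) ∨ ¬(¬s ∨ r) ∨ ¬s   [De Morgan]
≡ (¬¬r ∧ ¬s) ∨ ¬(¬s ∨ r) ∨ ¬s   [De Morgan]
≡ (r ∧ ¬s) ∨ ¬(¬s ∨ r) ∨ ¬s   [double negation]
≡ (r ∧ ¬s) ∨ (¬¬s ∧ ¬r) ∨ ¬s   [De Morgan]
≡ (r ∧ ¬s) ∨ (s ∧ ¬r) ∨ ¬s   [double negation]
≡ (s ∧ ¬r) ∨ ¬s   [simplify]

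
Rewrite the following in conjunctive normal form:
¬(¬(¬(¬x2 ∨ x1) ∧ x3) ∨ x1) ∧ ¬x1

x2 ∧ ¬x1 ∧ x3

¬(¬(¬(¬x2 ∨ x1) ∧ x3) ∨ x1) ∧ ¬x1
≡ ¬¬(¬(¬x2 ∨ x1) ∧ x3) ∧ ¬x1 ∧ ¬x1   — De Morgan
≡ ¬(¬x2 ∨ x1) ∧ x3 ∧ ¬x1 ∧ ¬x1   — double negation
≡ ¬¬x2 ∧ ¬x1 ∧ x3 ∧ ¬x1 ∧ ¬x1   — De Morgan
≡ x2 ∧ ¬x1 ∧ x3 ∧ ¬x1 ∧ ¬x1   — double negation
≡ x2 ∧ ¬x1 ∧ x3   — simplify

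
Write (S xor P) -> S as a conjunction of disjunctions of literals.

~P | S

(S xor P) -> S
⇔ ~(S xor P) | S
⇔ ~((S | P) & ~(S & P)) | S
⇔ ~(S | P) | ~~(S & P) | S
⇔ (~S & ~P) | ~~(S & P) | S
⇔ (~S & ~P) | (S & P) | S
⇔ (~S | S | S) & (~S | P | S) & (~P | S | S) & (~P | P | S)
⇔ ~P | S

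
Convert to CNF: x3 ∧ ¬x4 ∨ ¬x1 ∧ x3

x3 ∧ (¬x4 ∨ ¬x1)

x3 ∧ ¬x4 ∨ ¬x1 ∧ x3
⇔ (x3 ∨ ¬x1) ∧ (x3 ∨ x3) ∧ (¬x4 ∨ ¬x1) ∧ (¬x4 ∨ x3)   [distribute ∨ over ∧]
⇔ x3 ∧ (¬x4 ∨ ¬x1)   [simplify]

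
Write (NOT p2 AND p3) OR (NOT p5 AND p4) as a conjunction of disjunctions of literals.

(NOT p2 AND p3) OR (NOT p5 AND p4)
≡ (NOT p2 OR NOT p5) AND (NOT p2 OR p4) AND (p3 OR NOT p5) AND (p3 OR p4)   [distribute OR over AND]

(NOT p2 OR NOT p5) AND (NOT p2 OR p4) AND (p3 OR NOT p5) AND (p3 OR p4)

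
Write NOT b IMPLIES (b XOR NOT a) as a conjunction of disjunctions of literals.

NOT b IMPLIES (b XOR NOT a)
= NOT NOT b OR (b XOR NOT a)
= NOT NOT b OR ((b OR NOT a) AND NOT (b AND NOT a))
= b OR ((b OR NOT a) AND NOT (b AND NOT a))
= b OR ((b OR NOT a) AND (NOT b OR NOT NOT a))
= b OR ((b OR NOT a) AND (NOT b OR a))
= (b OR b OR NOT a) AND (b OR NOT b OR a)
= b OR NOT a

b OR NOT a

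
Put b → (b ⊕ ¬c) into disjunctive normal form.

b → (b ⊕ ¬c)
≡ ¬b ∨ (b ⊕ ¬c)
≡ ¬b ∨ (b ∧ ¬¬c) ∨ (¬b ∧ ¬c)
≡ ¬b ∨ (b ∧ c) ∨ (¬b ∧ ¬c)
≡ ¬b ∨ (b ∧ c)

¬b ∨ (b ∧ c)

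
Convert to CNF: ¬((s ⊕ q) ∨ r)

(¬s ∨ q) ∧ (¬q ∨ s) ∧ ¬r

¬((s ⊕ q) ∨ r)
≡ ¬(((s ∨ q) ∧ ¬(s ∧ q)) ∨ r)
≡ ¬((s ∨ q) ∧ ¬(s ∧ q)) ∧ ¬r
≡ (¬(s ∨ q) ∨ ¬¬(s ∧ q)) ∧ ¬r
≡ ((¬s ∧ ¬q) ∨ ¬¬(s ∧ q)) ∧ ¬r
≡ ((¬s ∧ ¬q) ∨ (s ∧ q)) ∧ ¬r
≡ (¬s ∨ s) ∧ (¬s ∨ q) ∧ (¬q ∨ s) ∧ (¬q ∨ q) ∧ ¬r
≡ (¬s ∨ q) ∧ (¬q ∨ s) ∧ ¬r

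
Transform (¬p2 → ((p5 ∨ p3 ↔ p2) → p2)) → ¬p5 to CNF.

(¬p2 ∨ ¬p5) ∧ (¬p5 ∨ p2)

(¬p2 → ((p5 ∨ p3 ↔ p2) → p2)) → ¬p5
≡ ¬(¬p2 → ((p5 ∨ p3 ↔ p2) → p2)) ∨ ¬p5   — eliminate →
≡ ¬(¬¬p2 ∨ ((p5 ∨ p3 ↔ p2) → p2)) ∨ ¬p5   — eliminate →
≡ ¬(¬¬p2 ∨ ¬(p5 ∨ p3 ↔ p2) ∨ p2) ∨ ¬p5   — eliminate →
≡ ¬(¬¬p2 ∨ ¬((p5 ∨ p3 → p2) ∧ (p2 → p5 ∨ p3)) ∨ p2) ∨ ¬p5   — eliminate ↔
≡ ¬(¬¬p2 ∨ ¬((¬(p5 ∨ p3) ∨ p2) ∧ (p2 → p5 ∨ p3)) ∨ p2) ∨ ¬p5   — eliminate →
≡ ¬(¬¬p2 ∨ ¬((¬(p5 ∨ p3) ∨ p2) ∧ (¬p2 ∨ p5 ∨ p3)) ∨ p2) ∨ ¬p5   — eliminate →
≡ ¬¬¬p2 ∧ ¬¬((¬(p5 ∨ p3) ∨ p2) ∧ (¬p2 ∨ p5 ∨ p3)) ∧ ¬p2 ∨ ¬p5   — De Morgan
≡ ¬p2 ∧ ¬¬((¬(p5 ∨ p3) ∨ p2) ∧ (¬p2 ∨ p5 ∨ p3)) ∧ ¬p2 ∨ ¬p5   — double negation
≡ ¬p2 ∧ (¬(p5 ∨ p3) ∨ p2) ∧ (¬p2 ∨ p5 ∨ p3) ∧ ¬p2 ∨ ¬p5   — double negation
≡ ¬p2 ∧ (¬p5 ∧ ¬p3 ∨ p2) ∧ (¬p2 ∨ p5 ∨ p3) ∧ ¬p2 ∨ ¬p5   — De Morgan
≡ (¬p2 ∨ ¬p5) ∧ (¬p5 ∨ p2 ∨ ¬p5) ∧ (¬p3 ∨ p2 ∨ ¬p5) ∧ (¬p2 ∨ p5 ∨ p3 ∨ ¬p5) ∧ (¬p2 ∨ ¬p5)   — distribute ∨ over ∧
≡ (¬p2 ∨ ¬p5) ∧ (¬p5 ∨ p2)   — simplify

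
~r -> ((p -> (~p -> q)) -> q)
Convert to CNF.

~r -> ((p -> (~p -> q)) -> q)
= ~~r | ((p -> (~p -> q)) -> q)   — eliminate ->
= ~~r | ~(p -> (~p -> q)) | q   — eliminate ->
= ~~r | ~(~p | (~p -> q)) | q   — eliminate ->
= ~~r | ~(~p | ~~p | q) | q   — eliminate ->
= r | ~(~p | ~~p | q) | q   — double negation
= r | (~~p & ~~~p & ~q) | q   — De Morgan
= r | (p & ~~~p & ~q) | q   — double negation
= r | (p & ~p & ~q) | q   — double negation
= (r | p | q) & (r | ~p | q) & (r | ~q | q)   — distribute | over &
= (r | p | q) & (r | ~p | q)   — simplify

(r | p | q) & (r | ~p | q)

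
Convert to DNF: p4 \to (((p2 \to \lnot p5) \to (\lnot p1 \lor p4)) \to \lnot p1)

\lnot p4 \lor \lnot p1

p4 \to (((p2 \to \lnot p5) \to (\lnot p1 \lor p4)) \to \lnot p1)
= \lnot p4 \lor (((p2 \to \lnot p5) \to (\lnot p1 \lor p4)) \to \lnot p1)   (eliminate \to)
= \lnot p4 \lor \lnot ((p2 \to \lnot p5) \to (\lnot p1 \lor p4)) \lor \lnot p1   (eliminate \to)
= \lnot p4 \lor \lnot (\lnot (p2 \to \lnot p5) \lor \lnot p1 \lor p4) \lor \lnot p1   (eliminate \to)
= \lnot p4 \lor \lnot (\lnot (\lnot p2 \lor \lnot p5) \lor \lnot p1 \lor p4) \lor \lnot p1   (eliminate \to)
= \lnot p4 \lor (\lnot \lnot (\lnot p2 \lor \lnot p5) \land \lnot \lnot p1 \land \lnot p4) \lor \lnot p1   (De Morgan)
= \lnot p4 \lor ((\lnot p2 \lor \lnot p5) \land \lnot \lnot p1 \land \lnot p4) \lor \lnot p1   (double negation)
= \lnot p4 \lor ((\lnot p2 \lor \lnot p5) \land p1 \land \lnot p4) \lor \lnot p1   (double negation)
= \lnot p4 \lor (\lnot p2 \land p1 \land \lnot p4) \lor (\lnot p5 \land p1 \land \lnot p4) \lor \lnot p1   (distribute \land over \lor)
= \lnot p4 \lor \lnot p1   (simplify)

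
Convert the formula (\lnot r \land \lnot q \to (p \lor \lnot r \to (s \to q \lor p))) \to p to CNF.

(\lnot r \land \lnot q \to (p \lor \lnot r \to (s \to q \lor p))) \to p
≡ \lnot (\lnot r \land \lnot q \to (p \lor \lnot r \to (s \to q \lor p))) \lor p   — eliminate \to
≡ \lnot (\lnot (\lnot r \land \lnot q) \lor (p \lor \lnot r \to (s \to q \lor p))) \lor p   — eliminate \to
≡ \lnot (\lnot (\lnot r \land \lnot q) \lor \lnot (p \lor \lnot r) \lor (s \to q \lor p)) \lor p   — eliminate \to
≡ \lnot (\lnot (\lnot r \land \lnot q) \lor \lnot (p \lor \lnot r) \lor \lnot s \lor q \lor p) \lor p   — eliminate \to
≡ \lnot \lnot (\lnot r \land \lnot q) \land \lnot \lnot (p \lor \lnot r) \land \lnot \lnot s \land \lnot q \land \lnot p \lor p   — De Morgan
≡ \lnot r \land \lnot q \land \lnot \lnot (p \lor \lnot r) \land \lnot \lnot s \land \lnot q \land \lnot p \lor p   — double negation
≡ \lnot r \land \lnot q \land (p \lor \lnot r) \land \lnot \lnot s \land \lnot q \land \lnot p \lor p   — double negation
≡ \lnot r \land \lnot q \land (p \lor \lnot r) \land s \land \lnot q \land \lnot p \lor p   — double negation
≡ (\lnot r \lor p) \land (\lnot q \lor p) \land (p \lor \lnot r \lor p) \land (s \lor p) \land (\lnot q \lor p) \land (\lnot p \lor p)   — distribute \lor over \land
≡ (\lnot r \lor p) \land (\lnot q \lor p) \land (s \lor p)   — simplify

(\lnot r \lor p) \land (\lnot q \lor p) \land (s \lor p)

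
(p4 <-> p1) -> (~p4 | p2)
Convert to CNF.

(p4 <-> p1) -> (~p4 | p2)
≡ ~(p4 <-> p1) | ~p4 | p2
≡ ~((p4 -> p1) & (p1 -> p4)) | ~p4 | p2
≡ ~((~p4 | p1) & (p1 -> p4)) | ~p4 | p2
≡ ~((~p4 | p1) & (~p1 | p4)) | ~p4 | p2
≡ ~(~p4 | p1) | ~(~p1 | p4) | ~p4 | p2
≡ (~~p4 & ~p1) | ~(~p1 | p4) | ~p4 | p2
≡ (p4 & ~p1) | ~(~p1 | p4) | ~p4 | p2
≡ (p4 & ~p1) | (~~p1 & ~p4) | ~p4 | p2
≡ (p4 & ~p1) | (p1 & ~p4) | ~p4 | p2
≡ (p4 | p1 | ~p4 | p2) & (p4 | ~p4 | ~p4 | p2) & (~p1 | p1 | ~p4 | p2) & (~p1 | ~p4 | ~p4 | p2)
≡ ~p1 | ~p4 | p2

~p1 | ~p4 | p2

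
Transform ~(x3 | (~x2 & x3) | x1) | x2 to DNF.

~(x3 | (~x2 & x3) | x1) | x2
≡ (~x3 & ~(~x2 & x3) & ~x1) | x2   — De Morgan
≡ (~x3 & (~~x2 | ~x3) & ~x1) | x2   — De Morgan
≡ (~x3 & (x2 | ~x3) & ~x1) | x2   — double negation
≡ (~x3 & x2 & ~x1) | (~x3 & ~x3 & ~x1) | x2   — distribute & over |
≡ (~x3 & ~x1) | x2   — simplify

(~x3 & ~x1) | x2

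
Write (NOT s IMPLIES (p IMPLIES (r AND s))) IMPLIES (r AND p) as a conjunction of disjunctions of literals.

(NOT s OR r) AND p

(NOT s IMPLIES (p IMPLIES (r AND s))) IMPLIES (r AND p)
≡ NOT (NOT s IMPLIES (p IMPLIES (r AND s))) OR (r AND p)
≡ NOT (NOT NOT s OR (p IMPLIES (r AND s))) OR (r AND p)
≡ NOT (NOT NOT s OR NOT p OR (r AND s)) OR (r AND p)
≡ (NOT NOT NOT s AND NOT NOT p AND NOT (r AND s)) OR (r AND p)
≡ (NOT s AND NOT NOT p AND NOT (r AND s)) OR (r AND p)
≡ (NOT s AND p AND NOT (r AND s)) OR (r AND p)
≡ (NOT s AND p AND (NOT r OR NOT s)) OR (r AND p)
≡ (NOT s OR r) AND (NOT s OR p) AND (p OR r) AND (p OR p) AND (NOT r OR NOT s OR r) AND (NOT r OR NOT s OR p)
≡ (NOT s OR r) AND p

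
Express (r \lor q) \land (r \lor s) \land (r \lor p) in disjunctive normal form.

r \lor (q \land s \land p)

(r \lor q) \land (r \lor s) \land (r \lor p)
= (r \land r \land r) \lor (r \land r \land p) \lor (r \land s \land r) \lor (r \land s \land p) \lor (q \land r \land r) \lor (q \land r \land p) \lor (q \land s \land r) \lor (q \land s \land p)   — distribute \land over \lor
= r \lor (q \land s \land p)   — simplify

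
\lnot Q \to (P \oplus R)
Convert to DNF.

\lnot Q \to (P \oplus R)
≡ \lnot \lnot Q \lor (P \oplus R)   — eliminate \to
≡ \lnot \lnot Q \lor (P \land \lnot R) \lor (\lnot P \land R)   — expand \oplus
≡ Q \lor (P \land \lnot R) \lor (\lnot P \land R)   — double negation

Q \lor (P \land \lnot R) \lor (\lnot P \land R)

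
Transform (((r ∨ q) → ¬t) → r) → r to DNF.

(¬r ∧ ¬q) ∨ (¬t ∧ ¬r) ∨ r

(((r ∨ q) → ¬t) → r) → r
≡ ¬(((r ∨ q) → ¬t) → r) ∨ r   [eliminate →]
≡ ¬(¬((r ∨ q) → ¬t) ∨ r) ∨ r   [eliminate →]
≡ ¬(¬(¬(r ∨ q) ∨ ¬t) ∨ r) ∨ r   [eliminate →]
≡ (¬¬(¬(r ∨ q) ∨ ¬t) ∧ ¬r) ∨ r   [De Morgan]
≡ ((¬(r ∨ q) ∨ ¬t) ∧ ¬r) ∨ r   [double negation]
≡ (((¬r ∧ ¬q) ∨ ¬t) ∧ ¬r) ∨ r   [De Morgan]
≡ (¬r ∧ ¬q ∧ ¬r) ∨ (¬t ∧ ¬r) ∨ r   [distribute ∧ over ∨]
≡ (¬r ∧ ¬q) ∨ (¬t ∧ ¬r) ∨ r   [simplify]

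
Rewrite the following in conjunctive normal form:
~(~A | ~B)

~(~A | ~B)
≡ ~~A & ~~B   [De Morgan]
≡ A & ~~B   [double negation]
≡ A & B   [double negation]

A & B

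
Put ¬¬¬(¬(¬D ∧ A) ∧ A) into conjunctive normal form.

¬D ∨ ¬A

¬¬¬(¬(¬D ∧ A) ∧ A)
≡ ¬(¬(¬D ∧ A) ∧ A)   [double negation]
≡ ¬¬(¬D ∧ A) ∨ ¬A   [De Morgan]
≡ (¬D ∧ A) ∨ ¬A   [double negation]
≡ (¬D ∨ ¬A) ∧ (A ∨ ¬A)   [distribute ∨ over ∧]
≡ ¬D ∨ ¬A   [simplify]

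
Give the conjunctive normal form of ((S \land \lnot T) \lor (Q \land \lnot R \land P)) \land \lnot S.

((S \land \lnot T) \lor (Q \land \lnot R \land P)) \land \lnot S
= (S \lor Q) \land (S \lor \lnot R) \land (S \lor P) \land (\lnot T \lor Q) \land (\lnot T \lor \lnot R) \land (\lnot T \lor P) \land \lnot S   [distribute \lor over \land]

(S \lor Q) \land (S \lor \lnot R) \land (S \lor P) \land (\lnot T \lor Q) \land (\lnot T \lor \lnot R) \land (\lnot T \lor P) \land \lnot S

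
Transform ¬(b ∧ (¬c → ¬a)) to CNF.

(¬b ∨ ¬c) ∧ (¬b ∨ a)

¬(b ∧ (¬c → ¬a))
≡ ¬(b ∧ (¬¬c ∨ ¬a))   [eliminate →]
≡ ¬b ∨ ¬(¬¬c ∨ ¬a)   [De Morgan]
≡ ¬b ∨ ¬¬¬c ∧ ¬¬a   [De Morgan]
≡ ¬b ∨ ¬c ∧ ¬¬a   [double negation]
≡ ¬b ∨ ¬c ∧ a   [double negation]
≡ (¬b ∨ ¬c) ∧ (¬b ∨ a)   [distribute ∨ over ∧]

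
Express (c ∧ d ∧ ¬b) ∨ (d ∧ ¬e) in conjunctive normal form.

(c ∨ ¬e) ∧ d ∧ (¬b ∨ ¬e)

(c ∧ d ∧ ¬b) ∨ (d ∧ ¬e)
≡ (c ∨ d) ∧ (c ∨ ¬e) ∧ (d ∨ d) ∧ (d ∨ ¬e) ∧ (¬b ∨ d) ∧ (¬b ∨ ¬e)   [distribute ∨ over ∧]
≡ (c ∨ ¬e) ∧ d ∧ (¬b ∨ ¬e)   [simplify]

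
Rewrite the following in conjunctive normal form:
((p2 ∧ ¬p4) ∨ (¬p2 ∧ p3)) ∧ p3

((p2 ∧ ¬p4) ∨ (¬p2 ∧ p3)) ∧ p3
⇔ (p2 ∨ ¬p2) ∧ (p2 ∨ p3) ∧ (¬p4 ∨ ¬p2) ∧ (¬p4 ∨ p3) ∧ p3   [distribute ∨ over ∧]
⇔ (¬p4 ∨ ¬p2) ∧ p3   [simplify]

(¬p4 ∨ ¬p2) ∧ p3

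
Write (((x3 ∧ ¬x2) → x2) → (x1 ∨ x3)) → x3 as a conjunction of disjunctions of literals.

¬x1 ∨ x3

(((x3 ∧ ¬x2) → x2) → (x1 ∨ x3)) → x3
≡ ¬(((x3 ∧ ¬x2) → x2) → (x1 ∨ x3)) ∨ x3   [eliminate →]
≡ ¬(¬((x3 ∧ ¬x2) → x2) ∨ x1 ∨ x3) ∨ x3   [eliminate →]
≡ ¬(¬(¬(x3 ∧ ¬x2) ∨ x2) ∨ x1 ∨ x3) ∨ x3   [eliminate →]
≡ (¬¬(¬(x3 ∧ ¬x2) ∨ x2) ∧ ¬x1 ∧ ¬x3) ∨ x3   [De Morgan]
≡ ((¬(x3 ∧ ¬x2) ∨ x2) ∧ ¬x1 ∧ ¬x3) ∨ x3   [double negation]
≡ ((¬x3 ∨ ¬¬x2 ∨ x2) ∧ ¬x1 ∧ ¬x3) ∨ x3   [De Morgan]
≡ ((¬x3 ∨ x2 ∨ x2) ∧ ¬x1 ∧ ¬x3) ∨ x3   [double negation]
≡ (¬x3 ∨ x2 ∨ x2 ∨ x3) ∧ (¬x1 ∨ x3) ∧ (¬x3 ∨ x3)   [distribute ∨ over ∧]
≡ ¬x1 ∨ x3   [simplify]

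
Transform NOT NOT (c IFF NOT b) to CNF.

(NOT c OR NOT b) AND (b OR c)

NOT NOT (c IFF NOT b)
⇔ NOT NOT ((c IMPLIES NOT b) AND (NOT b IMPLIES c))   (eliminate IFF)
⇔ NOT NOT ((NOT c OR NOT b) AND (NOT b IMPLIES c))   (eliminate IMPLIES)
⇔ NOT NOT ((NOT c OR NOT b) AND (NOT NOT b OR c))   (eliminate IMPLIES)
⇔ (NOT c OR NOT b) AND (NOT NOT b OR c)   (double negation)
⇔ (NOT c OR NOT b) AND (b OR c)   (double negation)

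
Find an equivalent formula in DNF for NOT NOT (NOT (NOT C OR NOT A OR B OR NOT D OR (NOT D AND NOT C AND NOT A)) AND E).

NOT NOT (NOT (NOT C OR NOT A OR B OR NOT D OR (NOT D AND NOT C AND NOT A)) AND E)
⇔ NOT (NOT C OR NOT A OR B OR NOT D OR (NOT D AND NOT C AND NOT A)) AND E   [double negation]
⇔ NOT NOT C AND NOT NOT A AND NOT B AND NOT NOT D AND NOT (NOT D AND NOT C AND NOT A) AND E   [De Morgan]
⇔ C AND NOT NOT A AND NOT B AND NOT NOT D AND NOT (NOT D AND NOT C AND NOT A) AND E   [double negation]
⇔ C AND A AND NOT B AND NOT NOT D AND NOT (NOT D AND NOT C AND NOT A) AND E   [double negation]
⇔ C AND A AND NOT B AND D AND NOT (NOT D AND NOT C AND NOT A) AND E   [double negation]
⇔ C AND A AND NOT B AND D AND (NOT NOT D OR NOT NOT C OR NOT NOT A) AND E   [De Morgan]
⇔ C AND A AND NOT B AND D AND (D OR NOT NOT C OR NOT NOT A) AND E   [double negation]
⇔ C AND A AND NOT B AND D AND (D OR C OR NOT NOT A) AND E   [double negation]
⇔ C AND A AND NOT B AND D AND (D OR C OR A) AND E   [double negation]
⇔ (C AND A AND NOT B AND D AND D AND E) OR (C AND A AND NOT B AND D AND C AND E) OR (C AND A AND NOT B AND D AND A AND E)   [distribute AND over OR]
⇔ C AND A AND NOT B AND D AND E   [simplify]

C AND A AND NOT B AND D AND E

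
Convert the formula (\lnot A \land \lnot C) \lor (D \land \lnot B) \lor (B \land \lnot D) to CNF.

(\lnot A \land \lnot C) \lor (D \land \lnot B) \lor (B \land \lnot D)
= (\lnot A \lor D \lor B) \land (\lnot A \lor D \lor \lnot D) \land (\lnot A \lor \lnot B \lor B) \land (\lnot A \lor \lnot B \lor \lnot D) \land (\lnot C \lor D \lor B) \land (\lnot C \lor D \lor \lnot D) \land (\lnot C \lor \lnot B \lor B) \land (\lnot C \lor \lnot B \lor \lnot D)   [distribute \lor over \land]
= (\lnot A \lor D \lor B) \land (\lnot A \lor \lnot B \lor \lnot D) \land (\lnot C \lor D \lor B) \land (\lnot C \lor \lnot B \lor \lnot D)   [simplify]

(\lnot A \lor D \lor B) \land (\lnot A \lor \lnot B \lor \lnot D) \land (\lnot C \lor D \lor B) \land (\lnot C \lor \lnot B \lor \lnot D)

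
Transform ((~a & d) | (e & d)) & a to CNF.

((~a & d) | (e & d)) & a
⇔ (~a | e) & (~a | d) & (d | e) & (d | d) & a   — distribute | over &
⇔ (~a | e) & d & a   — simplify

(~a | e) & d & a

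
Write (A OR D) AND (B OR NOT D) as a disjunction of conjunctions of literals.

(A AND B) OR (A AND NOT D) OR (D AND B)

(A OR D) AND (B OR NOT D)
⇔ (A AND B) OR (A AND NOT D) OR (D AND B) OR (D AND NOT D)   [distribute AND over OR]
⇔ (A AND B) OR (A AND NOT D) OR (D AND B)   [simplify]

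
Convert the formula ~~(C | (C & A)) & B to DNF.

C & B

~~(C | (C & A)) & B
⇔ (C | (C & A)) & B   [double negation]
⇔ (C & B) | (C & A & B)   [distribute & over |]
⇔ C & B   [simplify]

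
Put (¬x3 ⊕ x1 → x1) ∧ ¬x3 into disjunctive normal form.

x1 ∧ ¬x3

(¬x3 ⊕ x1 → x1) ∧ ¬x3
⇔ (¬(¬x3 ⊕ x1) ∨ x1) ∧ ¬x3   [eliminate →]
⇔ (¬(¬x3 ∧ ¬x1 ∨ ¬¬x3 ∧ x1) ∨ x1) ∧ ¬x3   [expand ⊕]
⇔ (¬(¬x3 ∧ ¬x1) ∧ ¬(¬¬x3 ∧ x1) ∨ x1) ∧ ¬x3   [De Morgan]
⇔ ((¬¬x3 ∨ ¬¬x1) ∧ ¬(¬¬x3 ∧ x1) ∨ x1) ∧ ¬x3   [De Morgan]
⇔ ((x3 ∨ ¬¬x1) ∧ ¬(¬¬x3 ∧ x1) ∨ x1) ∧ ¬x3   [double negation]
⇔ ((x3 ∨ x1) ∧ ¬(¬¬x3 ∧ x1) ∨ x1) ∧ ¬x3   [double negation]
⇔ ((x3 ∨ x1) ∧ (¬¬¬x3 ∨ ¬x1) ∨ x1) ∧ ¬x3   [De Morgan]
⇔ ((x3 ∨ x1) ∧ (¬x3 ∨ ¬x1) ∨ x1) ∧ ¬x3   [double negation]
⇔ x3 ∧ ¬x3 ∧ ¬x3 ∨ x3 ∧ ¬x1 ∧ ¬x3 ∨ x1 ∧ ¬x3 ∧ ¬x3 ∨ x1 ∧ ¬x1 ∧ ¬x3 ∨ x1 ∧ ¬x3   [distribute ∧ over ∨]
⇔ x1 ∧ ¬x3   [simplify]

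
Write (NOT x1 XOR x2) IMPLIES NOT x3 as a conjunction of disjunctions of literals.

(NOT x1 XOR x2) IMPLIES NOT x3
⇔ NOT (NOT x1 XOR x2) OR NOT x3   [eliminate IMPLIES]
⇔ NOT ((NOT x1 OR x2) AND NOT (NOT x1 AND x2)) OR NOT x3   [expand XOR]
⇔ NOT (NOT x1 OR x2) OR NOT NOT (NOT x1 AND x2) OR NOT x3   [De Morgan]
⇔ (NOT NOT x1 AND NOT x2) OR NOT NOT (NOT x1 AND x2) OR NOT x3   [De Morgan]
⇔ (x1 AND NOT x2) OR NOT NOT (NOT x1 AND x2) OR NOT x3   [double negation]
⇔ (x1 AND NOT x2) OR (NOT x1 AND x2) OR NOT x3   [double negation]
⇔ (x1 OR NOT x1 OR NOT x3) AND (x1 OR x2 OR NOT x3) AND (NOT x2 OR NOT x1 OR NOT x3) AND (NOT x2 OR x2 OR NOT x3)   [distribute OR over AND]
⇔ (x1 OR x2 OR NOT x3) AND (NOT x2 OR NOT x1 OR NOT x3)   [simplify]

(x1 OR x2 OR NOT x3) AND (NOT x2 OR NOT x1 OR NOT x3)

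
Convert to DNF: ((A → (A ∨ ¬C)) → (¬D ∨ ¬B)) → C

(¬A ∧ D ∧ B) ∨ (A ∧ D ∧ B) ∨ (¬C ∧ D ∧ B) ∨ C

((A → (A ∨ ¬C)) → (¬D ∨ ¬B)) → C
≡ ¬((A → (A ∨ ¬C)) → (¬D ∨ ¬B)) ∨ C   [eliminate →]
≡ ¬(¬(A → (A ∨ ¬C)) ∨ ¬D ∨ ¬B) ∨ C   [eliminate →]
≡ ¬(¬(¬A ∨ A ∨ ¬C) ∨ ¬D ∨ ¬B) ∨ C   [eliminate →]
≡ (¬¬(¬A ∨ A ∨ ¬C) ∧ ¬¬D ∧ ¬¬B) ∨ C   [De Morgan]
≡ ((¬A ∨ A ∨ ¬C) ∧ ¬¬D ∧ ¬¬B) ∨ C   [double negation]
≡ ((¬A ∨ A ∨ ¬C) ∧ D ∧ ¬¬B) ∨ C   [double negation]
≡ ((¬A ∨ A ∨ ¬C) ∧ D ∧ B) ∨ C   [double negation]
≡ (¬A ∧ D ∧ B) ∨ (A ∧ D ∧ B) ∨ (¬C ∧ D ∧ B) ∨ C   [distribute ∧ over ∨]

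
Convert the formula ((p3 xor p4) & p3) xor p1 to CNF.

((p3 xor p4) & p3) xor p1
⇔ (((p3 xor p4) & p3) | p1) & ~((p3 xor p4) & p3 & p1)   [expand xor]
⇔ (((p3 | p4) & ~(p3 & p4) & p3) | p1) & ~((p3 xor p4) & p3 & p1)   [expand xor]
⇔ (((p3 | p4) & ~(p3 & p4) & p3) | p1) & ~((p3 | p4) & ~(p3 & p4) & p3 & p1)   [expand xor]
⇔ (((p3 | p4) & (~p3 | ~p4) & p3) | p1) & ~((p3 | p4) & ~(p3 & p4) & p3 & p1)   [De Morgan]
⇔ (((p3 | p4) & (~p3 | ~p4) & p3) | p1) & (~(p3 | p4) | ~~(p3 & p4) | ~p3 | ~p1)   [De Morgan]
⇔ (((p3 | p4) & (~p3 | ~p4) & p3) | p1) & ((~p3 & ~p4) | ~~(p3 & p4) | ~p3 | ~p1)   [De Morgan]
⇔ (((p3 | p4) & (~p3 | ~p4) & p3) | p1) & ((~p3 & ~p4) | (p3 & p4) | ~p3 | ~p1)   [double negation]
⇔ (p3 | p4 | p1) & (~p3 | ~p4 | p1) & (p3 | p1) & (~p3 | p3 | ~p3 | ~p1) & (~p3 | p4 | ~p3 | ~p1) & (~p4 | p3 | ~p3 | ~p1) & (~p4 | p4 | ~p3 | ~p1)   [distribute | over &]
⇔ (~p3 | ~p4 | p1) & (p3 | p1) & (~p3 | p4 | ~p1)   [simplify]

(~p3 | ~p4 | p1) & (p3 | p1) & (~p3 | p4 | ~p1)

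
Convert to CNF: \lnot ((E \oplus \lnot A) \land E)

\lnot E \lor \lnot A

\lnot ((E \oplus \lnot A) \land E)
≡ \lnot ((E \lor \lnot A) \land \lnot (E \land \lnot A) \land E)   — expand \oplus
≡ \lnot (E \lor \lnot A) \lor \lnot \lnot (E \land \lnot A) \lor \lnot E   — De Morgan
≡ (\lnot E \land \lnot \lnot A) \lor \lnot \lnot (E \land \lnot A) \lor \lnot E   — De Morgan
≡ (\lnot E \land A) \lor \lnot \lnot (E \land \lnot A) \lor \lnot E   — double negation
≡ (\lnot E \land A) \lor (E \land \lnot A) \lor \lnot E   — double negation
≡ (\lnot E \lor E \lor \lnot E) \land (\lnot E \lor \lnot A \lor \lnot E) \land (A \lor E \lor \lnot E) \land (A \lor \lnot A \lor \lnot E)   — distribute \lor over \land
≡ \lnot E \lor \lnot A   — simplify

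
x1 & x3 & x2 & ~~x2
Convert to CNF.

x1 & x3 & x2

x1 & x3 & x2 & ~~x2
≡ x1 & x3 & x2 & x2   [double negation]
≡ x1 & x3 & x2   [simplify]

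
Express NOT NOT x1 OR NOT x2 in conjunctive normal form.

NOT NOT x1 OR NOT x2
≡ x1 OR NOT x2   [double negation]

x1 OR NOT x2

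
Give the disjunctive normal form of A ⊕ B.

A ∧ ¬B ∨ ¬A ∧ B

A ⊕ B
≡ A ∧ ¬B ∨ ¬A ∧ B   [expand ⊕]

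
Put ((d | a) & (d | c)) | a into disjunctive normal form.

d | a

((d | a) & (d | c)) | a
= (d & d) | (d & c) | (a & d) | (a & c) | a   [distribute & over |]
= d | a   [simplify]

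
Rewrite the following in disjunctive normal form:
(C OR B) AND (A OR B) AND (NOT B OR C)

(C OR B) AND (A OR B) AND (NOT B OR C)
≡ (C AND A AND NOT B) OR (C AND A AND C) OR (C AND B AND NOT B) OR (C AND B AND C) OR (B AND A AND NOT B) OR (B AND A AND C) OR (B AND B AND NOT B) OR (B AND B AND C)
≡ (C AND A) OR (C AND B)

(C AND A) OR (C AND B)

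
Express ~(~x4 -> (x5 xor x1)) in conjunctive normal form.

~(~x4 -> (x5 xor x1))
⇔ ~(~~x4 | (x5 xor x1))   [eliminate ->]
⇔ ~(~~x4 | ((x5 | x1) & ~(x5 & x1)))   [expand xor]
⇔ ~~~x4 & ~((x5 | x1) & ~(x5 & x1))   [De Morgan]
⇔ ~x4 & ~((x5 | x1) & ~(x5 & x1))   [double negation]
⇔ ~x4 & (~(x5 | x1) | ~~(x5 & x1))   [De Morgan]
⇔ ~x4 & ((~x5 & ~x1) | ~~(x5 & x1))   [De Morgan]
⇔ ~x4 & ((~x5 & ~x1) | (x5 & x1))   [double negation]
⇔ ~x4 & (~x5 | x5) & (~x5 | x1) & (~x1 | x5) & (~x1 | x1)   [distribute | over &]
⇔ ~x4 & (~x5 | x1) & (~x1 | x5)   [simplify]

~x4 & (~x5 | x1) & (~x1 | x5)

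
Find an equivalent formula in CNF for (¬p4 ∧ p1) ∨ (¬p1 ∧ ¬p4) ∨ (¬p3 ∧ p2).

(¬p4 ∨ ¬p3) ∧ (¬p4 ∨ p2)

(¬p4 ∧ p1) ∨ (¬p1 ∧ ¬p4) ∨ (¬p3 ∧ p2)
≡ (¬p4 ∨ ¬p1 ∨ ¬p3) ∧ (¬p4 ∨ ¬p1 ∨ p2) ∧ (¬p4 ∨ ¬p4 ∨ ¬p3) ∧ (¬p4 ∨ ¬p4 ∨ p2) ∧ (p1 ∨ ¬p1 ∨ ¬p3) ∧ (p1 ∨ ¬p1 ∨ p2) ∧ (p1 ∨ ¬p4 ∨ ¬p3) ∧ (p1 ∨ ¬p4 ∨ p2)   [distribute ∨ over ∧]
≡ (¬p4 ∨ ¬p3) ∧ (¬p4 ∨ p2)   [simplify]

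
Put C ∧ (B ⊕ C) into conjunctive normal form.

C ∧ (¬B ∨ ¬C)

C ∧ (B ⊕ C)
≡ C ∧ (B ∨ C) ∧ ¬(B ∧ C)   [expand ⊕]
≡ C ∧ (B ∨ C) ∧ (¬B ∨ ¬C)   [De Morgan]
≡ C ∧ (¬B ∨ ¬C)   [simplify]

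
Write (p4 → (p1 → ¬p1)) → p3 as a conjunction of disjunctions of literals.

(p4 → (p1 → ¬p1)) → p3
⇔ ¬(p4 → (p1 → ¬p1)) ∨ p3   [eliminate →]
⇔ ¬(¬p4 ∨ (p1 → ¬p1)) ∨ p3   [eliminate →]
⇔ ¬(¬p4 ∨ ¬p1 ∨ ¬p1) ∨ p3   [eliminate →]
⇔ (¬¬p4 ∧ ¬¬p1 ∧ ¬¬p1) ∨ p3   [De Morgan]
⇔ (p4 ∧ ¬¬p1 ∧ ¬¬p1) ∨ p3   [double negation]
⇔ (p4 ∧ p1 ∧ ¬¬p1) ∨ p3   [double negation]
⇔ (p4 ∧ p1 ∧ p1) ∨ p3   [double negation]
⇔ (p4 ∨ p3) ∧ (p1 ∨ p3) ∧ (p1 ∨ p3)   [distribute ∨ over ∧]
⇔ (p4 ∨ p3) ∧ (p1 ∨ p3)   [simplify]

(p4 ∨ p3) ∧ (p1 ∨ p3)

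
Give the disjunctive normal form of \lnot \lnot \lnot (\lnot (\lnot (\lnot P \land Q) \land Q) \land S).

(P \land Q) \lor \lnot S

\lnot \lnot \lnot (\lnot (\lnot (\lnot P \land Q) \land Q) \land S)
= \lnot (\lnot (\lnot (\lnot P \land Q) \land Q) \land S)   — double negation
= \lnot \lnot (\lnot (\lnot P \land Q) \land Q) \lor \lnot S   — De Morgan
= (\lnot (\lnot P \land Q) \land Q) \lor \lnot S   — double negation
= ((\lnot \lnot P \lor \lnot Q) \land Q) \lor \lnot S   — De Morgan
= ((P \lor \lnot Q) \land Q) \lor \lnot S   — double negation
= (P \land Q) \lor (\lnot Q \land Q) \lor \lnot S   — distribute \land over \lor
= (P \land Q) \lor \lnot S   — simplify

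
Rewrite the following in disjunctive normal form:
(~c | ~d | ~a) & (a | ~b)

(~c & a) | (~c & ~b) | (~d & a) | (~d & ~b) | (~a & ~b)

(~c | ~d | ~a) & (a | ~b)
≡ (~c & a) | (~c & ~b) | (~d & a) | (~d & ~b) | (~a & a) | (~a & ~b)   [distribute & over |]
≡ (~c & a) | (~c & ~b) | (~d & a) | (~d & ~b) | (~a & ~b)   [simplify]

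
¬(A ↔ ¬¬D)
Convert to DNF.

(A ∧ ¬D) ∨ (D ∧ ¬A)

¬(A ↔ ¬¬D)
⇔ ¬((A → ¬¬D) ∧ (¬¬D → A))
⇔ ¬((¬A ∨ ¬¬D) ∧ (¬¬D → A))
⇔ ¬((¬A ∨ ¬¬D) ∧ (¬¬¬D ∨ A))
⇔ ¬(¬A ∨ ¬¬D) ∨ ¬(¬¬¬D ∨ A)
⇔ (¬¬A ∧ ¬¬¬D) ∨ ¬(¬¬¬D ∨ A)
⇔ (A ∧ ¬¬¬D) ∨ ¬(¬¬¬D ∨ A)
⇔ (A ∧ ¬D) ∨ ¬(¬¬¬D ∨ A)
⇔ (A ∧ ¬D) ∨ (¬¬¬¬D ∧ ¬A)
⇔ (A ∧ ¬D) ∨ (¬¬D ∧ ¬A)
⇔ (A ∧ ¬D) ∨ (D ∧ ¬A)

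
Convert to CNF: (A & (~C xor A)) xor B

(A & (~C xor A)) xor B
≡ ((A & (~C xor A)) | B) & ~(A & (~C xor A) & B)   [expand xor]
≡ ((A & (~C | A) & ~(~C & A)) | B) & ~(A & (~C xor A) & B)   [expand xor]
≡ ((A & (~C | A) & ~(~C & A)) | B) & ~(A & (~C | A) & ~(~C & A) & B)   [expand xor]
≡ ((A & (~C | A) & (~~C | ~A)) | B) & ~(A & (~C | A) & ~(~C & A) & B)   [De Morgan]
≡ ((A & (~C | A) & (C | ~A)) | B) & ~(A & (~C | A) & ~(~C & A) & B)   [double negation]
≡ ((A & (~C | A) & (C | ~A)) | B) & (~A | ~(~C | A) | ~~(~C & A) | ~B)   [De Morgan]
≡ ((A & (~C | A) & (C | ~A)) | B) & (~A | (~~C & ~A) | ~~(~C & A) | ~B)   [De Morgan]
≡ ((A & (~C | A) & (C | ~A)) | B) & (~A | (C & ~A) | ~~(~C & A) | ~B)   [double negation]
≡ ((A & (~C | A) & (C | ~A)) | B) & (~A | (C & ~A) | (~C & A) | ~B)   [double negation]
≡ (A | B) & (~C | A | B) & (C | ~A | B) & (~A | C | ~C | ~B) & (~A | C | A | ~B) & (~A | ~A | ~C | ~B) & (~A | ~A | A | ~B)   [distribute | over &]
≡ (A | B) & (C | ~A | B) & (~A | ~C | ~B)   [simplify]

(A | B) & (C | ~A | B) & (~A | ~C | ~B)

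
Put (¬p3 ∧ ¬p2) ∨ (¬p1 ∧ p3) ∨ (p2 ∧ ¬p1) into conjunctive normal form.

(¬p3 ∨ ¬p1) ∧ (¬p2 ∨ ¬p1)

(¬p3 ∧ ¬p2) ∨ (¬p1 ∧ p3) ∨ (p2 ∧ ¬p1)
= (¬p3 ∨ ¬p1 ∨ p2) ∧ (¬p3 ∨ ¬p1 ∨ ¬p1) ∧ (¬p3 ∨ p3 ∨ p2) ∧ (¬p3 ∨ p3 ∨ ¬p1) ∧ (¬p2 ∨ ¬p1 ∨ p2) ∧ (¬p2 ∨ ¬p1 ∨ ¬p1) ∧ (¬p2 ∨ p3 ∨ p2) ∧ (¬p2 ∨ p3 ∨ ¬p1)   (distribute ∨ over ∧)
= (¬p3 ∨ ¬p1) ∧ (¬p2 ∨ ¬p1)   (simplify)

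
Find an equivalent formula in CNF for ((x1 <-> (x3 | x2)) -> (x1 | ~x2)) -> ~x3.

(~x3 | x1) & (~x1 | ~x3) & (x2 | ~x3)

((x1 <-> (x3 | x2)) -> (x1 | ~x2)) -> ~x3
≡ ~((x1 <-> (x3 | x2)) -> (x1 | ~x2)) | ~x3   [eliminate ->]
≡ ~(~(x1 <-> (x3 | x2)) | x1 | ~x2) | ~x3   [eliminate ->]
≡ ~(~((x1 -> (x3 | x2)) & ((x3 | x2) -> x1)) | x1 | ~x2) | ~x3   [eliminate <->]
≡ ~(~((~x1 | x3 | x2) & ((x3 | x2) -> x1)) | x1 | ~x2) | ~x3   [eliminate ->]
≡ ~(~((~x1 | x3 | x2) & (~(x3 | x2) | x1)) | x1 | ~x2) | ~x3   [eliminate ->]
≡ (~~((~x1 | x3 | x2) & (~(x3 | x2) | x1)) & ~x1 & ~~x2) | ~x3   [De Morgan]
≡ ((~x1 | x3 | x2) & (~(x3 | x2) | x1) & ~x1 & ~~x2) | ~x3   [double negation]
≡ ((~x1 | x3 | x2) & ((~x3 & ~x2) | x1) & ~x1 & ~~x2) | ~x3   [De Morgan]
≡ ((~x1 | x3 | x2) & ((~x3 & ~x2) | x1) & ~x1 & x2) | ~x3   [double negation]
≡ (~x1 | x3 | x2 | ~x3) & (~x3 | x1 | ~x3) & (~x2 | x1 | ~x3) & (~x1 | ~x3) & (x2 | ~x3)   [distribute | over &]
≡ (~x3 | x1) & (~x1 | ~x3) & (x2 | ~x3)   [simplify]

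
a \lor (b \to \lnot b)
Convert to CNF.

a \lor (b \to \lnot b)
≡ a \lor \lnot b \lor \lnot b
≡ a \lor \lnot b

a \lor \lnot b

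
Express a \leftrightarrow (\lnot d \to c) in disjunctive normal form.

a \leftrightarrow (\lnot d \to c)
⇔ (a \to (\lnot d \to c)) \land ((\lnot d \to c) \to a)   [eliminate \leftrightarrow]
⇔ (\lnot a \lor (\lnot d \to c)) \land ((\lnot d \to c) \to a)   [eliminate \to]
⇔ (\lnot a \lor \lnot \lnot d \lor c) \land ((\lnot d \to c) \to a)   [eliminate \to]
⇔ (\lnot a \lor \lnot \lnot d \lor c) \land (\lnot (\lnot d \to c) \lor a)   [eliminate \to]
⇔ (\lnot a \lor \lnot \lnot d \lor c) \land (\lnot (\lnot \lnot d \lor c) \lor a)   [eliminate \to]
⇔ (\lnot a \lor d \lor c) \land (\lnot (\lnot \lnot d \lor c) \lor a)   [double negation]
⇔ (\lnot a \lor d \lor c) \land ((\lnot \lnot \lnot d \land \lnot c) \lor a)   [De Morgan]
⇔ (\lnot a \lor d \lor c) \land ((\lnot d \land \lnot c) \lor a)   [double negation]
⇔ (\lnot a \land \lnot d \land \lnot c) \lor (\lnot a \land a) \lor (d \land \lnot d \land \lnot c) \lor (d \land a) \lor (c \land \lnot d \land \lnot c) \lor (c \land a)   [distribute \land over \lor]
⇔ (\lnot a \land \lnot d \land \lnot c) \lor (d \land a) \lor (c \land a)   [simplify]

(\lnot a \land \lnot d \land \lnot c) \lor (d \land a) \lor (c \land a)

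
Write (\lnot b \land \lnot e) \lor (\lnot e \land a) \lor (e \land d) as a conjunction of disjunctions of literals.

(\lnot b \lor a \lor e) \land (\lnot b \lor a \lor d) \land (\lnot e \lor d)

(\lnot b \land \lnot e) \lor (\lnot e \land a) \lor (e \land d)
≡ (\lnot b \lor \lnot e \lor e) \land (\lnot b \lor \lnot e \lor d) \land (\lnot b \lor a \lor e) \land (\lnot b \lor a \lor d) \land (\lnot e \lor \lnot e \lor e) \land (\lnot e \lor \lnot e \lor d) \land (\lnot e \lor a \lor e) \land (\lnot e \lor a \lor d)   [distribute \lor over \land]
≡ (\lnot b \lor a \lor e) \land (\lnot b \lor a \lor d) \land (\lnot e \lor d)   [simplify]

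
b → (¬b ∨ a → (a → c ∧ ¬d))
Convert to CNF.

b → (¬b ∨ a → (a → c ∧ ¬d))
= ¬b ∨ (¬b ∨ a → (a → c ∧ ¬d))   — eliminate →
= ¬b ∨ ¬(¬b ∨ a) ∨ (a → c ∧ ¬d)   — eliminate →
= ¬b ∨ ¬(¬b ∨ a) ∨ ¬a ∨ c ∧ ¬d   — eliminate →
= ¬b ∨ ¬¬b ∧ ¬a ∨ ¬a ∨ c ∧ ¬d   — De Morgan
= ¬b ∨ b ∧ ¬a ∨ ¬a ∨ c ∧ ¬d   — double negation
= (¬b ∨ b ∨ ¬a ∨ c) ∧ (¬b ∨ b ∨ ¬a ∨ ¬d) ∧ (¬b ∨ ¬a ∨ ¬a ∨ c) ∧ (¬b ∨ ¬a ∨ ¬a ∨ ¬d)   — distribute ∨ over ∧
= (¬b ∨ ¬a ∨ c) ∧ (¬b ∨ ¬a ∨ ¬d)   — simplify

(¬b ∨ ¬a ∨ c) ∧ (¬b ∨ ¬a ∨ ¬d)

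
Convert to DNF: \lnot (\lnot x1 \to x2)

\lnot (\lnot x1 \to x2)
= \lnot (\lnot \lnot x1 \lor x2)
= \lnot \lnot \lnot x1 \land \lnot x2
= \lnot x1 \land \lnot x2

\lnot x1 \land \lnot x2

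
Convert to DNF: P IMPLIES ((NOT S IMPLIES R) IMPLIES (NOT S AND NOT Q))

P IMPLIES ((NOT S IMPLIES R) IMPLIES (NOT S AND NOT Q))
≡ NOT P OR ((NOT S IMPLIES R) IMPLIES (NOT S AND NOT Q))   [eliminate IMPLIES]
≡ NOT P OR NOT (NOT S IMPLIES R) OR (NOT S AND NOT Q)   [eliminate IMPLIES]
≡ NOT P OR NOT (NOT NOT S OR R) OR (NOT S AND NOT Q)   [eliminate IMPLIES]
≡ NOT P OR (NOT NOT NOT S AND NOT R) OR (NOT S AND NOT Q)   [De Morgan]
≡ NOT P OR (NOT S AND NOT R) OR (NOT S AND NOT Q)   [double negation]

NOT P OR (NOT S AND NOT R) OR (NOT S AND NOT Q)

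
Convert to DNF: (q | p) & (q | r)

q | (p & r)

(q | p) & (q | r)
≡ (q & q) | (q & r) | (p & q) | (p & r)
≡ q | (p & r)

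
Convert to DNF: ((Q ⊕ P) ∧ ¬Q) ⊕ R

((Q ⊕ P) ∧ ¬Q) ⊕ R
≡ ((Q ⊕ P) ∧ ¬Q ∧ ¬R) ∨ (¬((Q ⊕ P) ∧ ¬Q) ∧ R)
≡ (((Q ∧ ¬P) ∨ (¬Q ∧ P)) ∧ ¬Q ∧ ¬R) ∨ (¬((Q ⊕ P) ∧ ¬Q) ∧ R)
≡ (((Q ∧ ¬P) ∨ (¬Q ∧ P)) ∧ ¬Q ∧ ¬R) ∨ (¬(((Q ∧ ¬P) ∨ (¬Q ∧ P)) ∧ ¬Q) ∧ R)
≡ (((Q ∧ ¬P) ∨ (¬Q ∧ P)) ∧ ¬Q ∧ ¬R) ∨ ((¬((Q ∧ ¬P) ∨ (¬Q ∧ P)) ∨ ¬¬Q) ∧ R)
≡ (((Q ∧ ¬P) ∨ (¬Q ∧ P)) ∧ ¬Q ∧ ¬R) ∨ (((¬(Q ∧ ¬P) ∧ ¬(¬Q ∧ P)) ∨ ¬¬Q) ∧ R)
≡ (((Q ∧ ¬P) ∨ (¬Q ∧ P)) ∧ ¬Q ∧ ¬R) ∨ ((((¬Q ∨ ¬¬P) ∧ ¬(¬Q ∧ P)) ∨ ¬¬Q) ∧ R)
≡ (((Q ∧ ¬P) ∨ (¬Q ∧ P)) ∧ ¬Q ∧ ¬R) ∨ ((((¬Q ∨ P) ∧ ¬(¬Q ∧ P)) ∨ ¬¬Q) ∧ R)
≡ (((Q ∧ ¬P) ∨ (¬Q ∧ P)) ∧ ¬Q ∧ ¬R) ∨ ((((¬Q ∨ P) ∧ (¬¬Q ∨ ¬P)) ∨ ¬¬Q) ∧ R)
≡ (((Q ∧ ¬P) ∨ (¬Q ∧ P)) ∧ ¬Q ∧ ¬R) ∨ ((((¬Q ∨ P) ∧ (Q ∨ ¬P)) ∨ ¬¬Q) ∧ R)
≡ (((Q ∧ ¬P) ∨ (¬Q ∧ P)) ∧ ¬Q ∧ ¬R) ∨ ((((¬Q ∨ P) ∧ (Q ∨ ¬P)) ∨ Q) ∧ R)
≡ (Q ∧ ¬P ∧ ¬Q ∧ ¬R) ∨ (¬Q ∧ P ∧ ¬Q ∧ ¬R) ∨ (¬Q ∧ Q ∧ R) ∨ (¬Q ∧ ¬P ∧ R) ∨ (P ∧ Q ∧ R) ∨ (P ∧ ¬P ∧ R) ∨ (Q ∧ R)
≡ (¬Q ∧ P ∧ ¬R) ∨ (¬Q ∧ ¬P ∧ R) ∨ (Q ∧ R)

(¬Q ∧ P ∧ ¬R) ∨ (¬Q ∧ ¬P ∧ R) ∨ (Q ∧ R)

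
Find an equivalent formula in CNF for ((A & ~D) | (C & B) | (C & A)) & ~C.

((A & ~D) | (C & B) | (C & A)) & ~C
= (A | C | C) & (A | C | A) & (A | B | C) & (A | B | A) & (~D | C | C) & (~D | C | A) & (~D | B | C) & (~D | B | A) & ~C   [distribute | over &]
= (A | C) & (A | B) & (~D | C) & ~C   [simplify]

(A | C) & (A | B) & (~D | C) & ~C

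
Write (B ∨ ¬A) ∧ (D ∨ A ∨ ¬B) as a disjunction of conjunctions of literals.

(B ∨ ¬A) ∧ (D ∨ A ∨ ¬B)
⇔ (B ∧ D) ∨ (B ∧ A) ∨ (B ∧ ¬B) ∨ (¬A ∧ D) ∨ (¬A ∧ A) ∨ (¬A ∧ ¬B)   [distribute ∧ over ∨]
⇔ (B ∧ D) ∨ (B ∧ A) ∨ (¬A ∧ D) ∨ (¬A ∧ ¬B)   [simplify]

(B ∧ D) ∨ (B ∧ A) ∨ (¬A ∧ D) ∨ (¬A ∧ ¬B)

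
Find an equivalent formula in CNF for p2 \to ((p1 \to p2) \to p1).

\lnot p2 \lor p1

p2 \to ((p1 \to p2) \to p1)
≡ \lnot p2 \lor ((p1 \to p2) \to p1)   (eliminate \to)
≡ \lnot p2 \lor \lnot (p1 \to p2) \lor p1   (eliminate \to)
≡ \lnot p2 \lor \lnot (\lnot p1 \lor p2) \lor p1   (eliminate \to)
≡ \lnot p2 \lor \lnot \lnot p1 \land \lnot p2 \lor p1   (De Morgan)
≡ \lnot p2 \lor p1 \land \lnot p2 \lor p1   (double negation)
≡ (\lnot p2 \lor p1 \lor p1) \land (\lnot p2 \lor \lnot p2 \lor p1)   (distribute \lor over \land)
≡ \lnot p2 \lor p1   (simplify)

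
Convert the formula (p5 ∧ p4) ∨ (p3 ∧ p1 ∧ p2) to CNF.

(p5 ∨ p3) ∧ (p5 ∨ p1) ∧ (p5 ∨ p2) ∧ (p4 ∨ p3) ∧ (p4 ∨ p1) ∧ (p4 ∨ p2)

(p5 ∧ p4) ∨ (p3 ∧ p1 ∧ p2)
⇔ (p5 ∨ p3) ∧ (p5 ∨ p1) ∧ (p5 ∨ p2) ∧ (p4 ∨ p3) ∧ (p4 ∨ p1) ∧ (p4 ∨ p2)   (distribute ∨ over ∧)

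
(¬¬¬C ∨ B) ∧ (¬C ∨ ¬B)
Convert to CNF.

(¬¬¬C ∨ B) ∧ (¬C ∨ ¬B)
≡ (¬C ∨ B) ∧ (¬C ∨ ¬B)   [double negation]

(¬C ∨ B) ∧ (¬C ∨ ¬B)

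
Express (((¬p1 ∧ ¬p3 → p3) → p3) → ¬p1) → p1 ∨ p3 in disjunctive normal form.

p1 ∨ p3

(((¬p1 ∧ ¬p3 → p3) → p3) → ¬p1) → p1 ∨ p3
= ¬(((¬p1 ∧ ¬p3 → p3) → p3) → ¬p1) ∨ p1 ∨ p3   (eliminate →)
= ¬(¬((¬p1 ∧ ¬p3 → p3) → p3) ∨ ¬p1) ∨ p1 ∨ p3   (eliminate →)
= ¬(¬(¬(¬p1 ∧ ¬p3 → p3) ∨ p3) ∨ ¬p1) ∨ p1 ∨ p3   (eliminate →)
= ¬(¬(¬(¬(¬p1 ∧ ¬p3) ∨ p3) ∨ p3) ∨ ¬p1) ∨ p1 ∨ p3   (eliminate →)
= ¬¬(¬(¬(¬p1 ∧ ¬p3) ∨ p3) ∨ p3) ∧ ¬¬p1 ∨ p1 ∨ p3   (De Morgan)
= (¬(¬(¬p1 ∧ ¬p3) ∨ p3) ∨ p3) ∧ ¬¬p1 ∨ p1 ∨ p3   (double negation)
= (¬¬(¬p1 ∧ ¬p3) ∧ ¬p3 ∨ p3) ∧ ¬¬p1 ∨ p1 ∨ p3   (De Morgan)
= (¬p1 ∧ ¬p3 ∧ ¬p3 ∨ p3) ∧ ¬¬p1 ∨ p1 ∨ p3   (double negation)
= (¬p1 ∧ ¬p3 ∧ ¬p3 ∨ p3) ∧ p1 ∨ p1 ∨ p3   (double negation)
= ¬p1 ∧ ¬p3 ∧ ¬p3 ∧ p1 ∨ p3 ∧ p1 ∨ p1 ∨ p3   (distribute ∧ over ∨)
= p1 ∨ p3   (simplify)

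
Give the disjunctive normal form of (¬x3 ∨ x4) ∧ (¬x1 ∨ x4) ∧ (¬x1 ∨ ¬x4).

(¬x3 ∨ x4) ∧ (¬x1 ∨ x4) ∧ (¬x1 ∨ ¬x4)
≡ (¬x3 ∧ ¬x1 ∧ ¬x1) ∨ (¬x3 ∧ ¬x1 ∧ ¬x4) ∨ (¬x3 ∧ x4 ∧ ¬x1) ∨ (¬x3 ∧ x4 ∧ ¬x4) ∨ (x4 ∧ ¬x1 ∧ ¬x1) ∨ (x4 ∧ ¬x1 ∧ ¬x4) ∨ (x4 ∧ x4 ∧ ¬x1) ∨ (x4 ∧ x4 ∧ ¬x4)   [distribute ∧ over ∨]
≡ (¬x3 ∧ ¬x1) ∨ (x4 ∧ ¬x1)   [simplify]

(¬x3 ∧ ¬x1) ∨ (x4 ∧ ¬x1)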